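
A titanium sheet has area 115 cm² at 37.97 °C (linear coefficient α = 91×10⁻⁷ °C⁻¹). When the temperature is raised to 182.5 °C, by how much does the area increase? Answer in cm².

ΔA = 0.303 cm²

Area coefficient ≈ 2α; |ΔT| = 144.53 K
ΔA = 2αA₀ΔT = 2(91×10⁻⁷)(115)(144.53) = 0.303 cm²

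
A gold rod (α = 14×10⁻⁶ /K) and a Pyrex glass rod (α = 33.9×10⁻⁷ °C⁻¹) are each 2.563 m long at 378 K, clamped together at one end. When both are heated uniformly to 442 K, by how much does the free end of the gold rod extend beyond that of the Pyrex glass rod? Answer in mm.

ΔT = 64 K
gold: ΔL = 14×10⁻⁶ × 2.563 m × 64 = 2.2964×10⁻³ m = 2.2964 mm
Pyrex glass: ΔL = 33.9×10⁻⁷ × 2.563 m × 64 = 5.5607×10⁻⁴ m = 0.55607 mm
difference = 2.2964 − 0.55607 = 1.74033 mm

1.74 mm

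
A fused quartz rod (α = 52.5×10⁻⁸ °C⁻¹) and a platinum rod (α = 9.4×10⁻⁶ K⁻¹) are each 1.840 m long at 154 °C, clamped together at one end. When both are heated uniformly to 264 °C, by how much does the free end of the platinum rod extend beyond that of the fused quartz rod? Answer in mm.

1.80 mm

ΔT = 110 K
fused quartz: ΔL = 52.5×10⁻⁸ × 1.840 m × 110 = 1.0626×10⁻⁴ m = 0.10626 mm
platinum: ΔL = 9.4×10⁻⁶ × 1.840 m × 110 = 1.9026×10⁻³ m = 1.9026 mm
difference = 1.9026 − 0.10626 = 1.79634 mm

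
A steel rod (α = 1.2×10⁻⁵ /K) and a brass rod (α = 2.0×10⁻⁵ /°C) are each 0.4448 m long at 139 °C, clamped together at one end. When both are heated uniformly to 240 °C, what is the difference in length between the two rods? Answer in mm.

ΔT = 101 K
steel: ΔL = 1.2×10⁻⁵ × 0.4448 m × 101 = 5.3910×10⁻⁴ m = 0.53910 mm
brass: ΔL = 2.0×10⁻⁵ × 0.4448 m × 101 = 8.9850×10⁻⁴ m = 0.89850 mm
difference = 0.89850 − 0.53910 = 0.3594 mm

0.359 mm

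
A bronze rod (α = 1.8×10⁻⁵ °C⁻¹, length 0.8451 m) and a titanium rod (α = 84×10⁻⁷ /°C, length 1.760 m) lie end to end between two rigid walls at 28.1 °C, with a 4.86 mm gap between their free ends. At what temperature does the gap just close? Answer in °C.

T = 190 °C

α₁L₁ = 1.52118×10⁻⁵ m/K, α₂L₂ = 1.4784×10⁻⁵ m/K → total 2.99958×10⁻⁵ m/K
ΔT = g/(α₁L₁+α₂L₂) = 4.86×10⁻³ / 2.99958×10⁻⁵ = 162.02 K
T = 28.1 + 162.02 = 190.12 °C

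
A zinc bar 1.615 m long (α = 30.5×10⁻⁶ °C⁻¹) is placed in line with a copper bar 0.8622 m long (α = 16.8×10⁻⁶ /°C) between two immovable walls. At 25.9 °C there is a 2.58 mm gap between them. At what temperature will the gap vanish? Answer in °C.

T = 66.4 °C

α₁L₁ = 4.92575×10⁻⁵ m/K, α₂L₂ = 1.448496×10⁻⁵ m/K → total 6.374246×10⁻⁵ m/K
ΔT = g/(α₁L₁+α₂L₂) = 2.58×10⁻³ / 6.374246×10⁻⁵ = 40.475 K
T = 25.9 + 40.475 = 66.375 °C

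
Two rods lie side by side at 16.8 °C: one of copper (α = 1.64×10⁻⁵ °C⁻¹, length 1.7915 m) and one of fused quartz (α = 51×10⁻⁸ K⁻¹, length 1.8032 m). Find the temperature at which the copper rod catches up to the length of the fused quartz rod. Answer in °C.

L₁(1 + α₁ΔT) = L₂(1 + α₂ΔT) ⇒ ΔT = (L₂ − L₁)/(α₁L₁ − α₂L₂)
L₂ − L₁ = 1.8032 − 1.7915 = 1.17×10⁻² m
α₁L₁ − α₂L₂ = 1.64×10⁻⁵×1.7915 − 51×10⁻⁸×1.8032 = 2.8460968×10⁻⁵ m/K
ΔT = 1.17×10⁻² / 2.8460968×10⁻⁵ = 411.089 K
T = 16.8 + 411.089 = 427.889 °C

T = 427.9 °C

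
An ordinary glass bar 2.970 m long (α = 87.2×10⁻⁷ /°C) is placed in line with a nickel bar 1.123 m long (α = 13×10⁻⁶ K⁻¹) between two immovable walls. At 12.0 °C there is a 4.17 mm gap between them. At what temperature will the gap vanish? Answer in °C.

T = 115 °C

Gap closes when ΔL₁ + ΔL₂ = 4.17 mm = 4.17×10⁻³ m
(α₁L₁ + α₂L₂)ΔT = g
α₁L₁ + α₂L₂ = 87.2×10⁻⁷×2.970 + 13×10⁻⁶×1.123 = 4.04974×10⁻⁵ m/K
ΔT = 4.17×10⁻³ / 4.04974×10⁻⁵ = 102.97 K
T = 12.0 + 102.97 = 114.97 °C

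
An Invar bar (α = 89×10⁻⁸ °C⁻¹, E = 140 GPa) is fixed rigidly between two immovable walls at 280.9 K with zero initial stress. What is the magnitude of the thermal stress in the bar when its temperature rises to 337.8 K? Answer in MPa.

σ = 7.09 MPa

Fully constrained: the free strain ε = αΔT is blocked, so σ = Eε = EαΔT.
|ΔT| = 56.9 K
σ = 140×10⁹ × 89×10⁻⁸ × 56.9 = 7.09×10⁶ Pa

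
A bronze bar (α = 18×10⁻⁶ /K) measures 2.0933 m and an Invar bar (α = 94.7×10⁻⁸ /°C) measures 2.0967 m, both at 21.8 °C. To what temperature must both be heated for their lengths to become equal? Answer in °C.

T = 117.1 °C

L₁(1 + α₁ΔT) = L₂(1 + α₂ΔT) ⇒ ΔT = (L₂ − L₁)/(α₁L₁ − α₂L₂)
L₂ − L₁ = 2.0967 − 2.0933 = 3.40×10⁻³ m
α₁L₁ − α₂L₂ = 18×10⁻⁶×2.0933 − 94.7×10⁻⁸×2.0967 = 3.56938251×10⁻⁵ m/K
ΔT = 3.40×10⁻³ / 3.56938251×10⁻⁵ = 95.255 K
T = 21.8 + 95.255 = 117.055 °C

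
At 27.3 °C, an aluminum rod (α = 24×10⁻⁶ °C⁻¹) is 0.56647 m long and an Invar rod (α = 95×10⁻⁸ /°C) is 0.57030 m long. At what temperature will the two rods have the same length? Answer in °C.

L₁(1 + α₁ΔT) = L₂(1 + α₂ΔT) ⇒ ΔT = (L₂ − L₁)/(α₁L₁ − α₂L₂)
L₂ − L₁ = 0.57030 − 0.56647 = 3.83×10⁻³ m
α₁L₁ − α₂L₂ = 24×10⁻⁶×0.56647 − 95×10⁻⁸×0.57030 = 1.3053495×10⁻⁵ m/K
ΔT = 3.83×10⁻³ / 1.3053495×10⁻⁵ = 293.408 K
T = 27.3 + 293.408 = 320.708 °C

T = 320.7 °C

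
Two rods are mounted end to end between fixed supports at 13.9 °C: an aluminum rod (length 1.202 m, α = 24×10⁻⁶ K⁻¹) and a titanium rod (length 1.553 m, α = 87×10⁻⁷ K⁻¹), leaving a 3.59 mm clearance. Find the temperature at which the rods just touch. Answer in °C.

Gap closes when ΔL₁ + ΔL₂ = 3.59 mm = 3.59×10⁻³ m
(α₁L₁ + α₂L₂)ΔT = g
α₁L₁ + α₂L₂ = 24×10⁻⁶×1.202 + 87×10⁻⁷×1.553 = 4.23591×10⁻⁵ m/K
ΔT = 3.59×10⁻³ / 4.23591×10⁻⁵ = 84.752 K
T = 13.9 + 84.752 = 98.652 °C

T = 98.7 °C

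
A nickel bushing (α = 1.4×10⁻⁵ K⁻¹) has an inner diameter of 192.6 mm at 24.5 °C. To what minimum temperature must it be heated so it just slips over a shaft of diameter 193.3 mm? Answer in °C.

Required Δd = 193.3 − 192.6 = 0.7 mm
Δd = αd₀ΔT ⇒ ΔT = Δd/(αd₀) = 0.7 / (1.4×10⁻⁵ × 192.6) = 259.61 K
T_min = 24.5 + 259.61 = 284.11 °C

T = 284 °C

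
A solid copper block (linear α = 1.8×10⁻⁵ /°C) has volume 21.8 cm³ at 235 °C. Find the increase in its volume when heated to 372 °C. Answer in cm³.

Isotropic solid: β ≈ 3α = 5.4×10⁻⁵ /K; ΔT = 137 K
ΔV = 3αV₀ΔT = 3(1.8×10⁻⁵)(21.8)(137) = 0.161 cm³

ΔV = 0.161 cm³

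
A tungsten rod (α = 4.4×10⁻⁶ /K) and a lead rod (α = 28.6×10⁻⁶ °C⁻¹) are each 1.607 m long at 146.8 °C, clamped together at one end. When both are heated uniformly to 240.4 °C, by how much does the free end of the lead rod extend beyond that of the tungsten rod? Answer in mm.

3.64 mm

ΔT = 93.6 K
tungsten: ΔL = 4.4×10⁻⁶ × 1.607 m × 93.6 = 6.6183×10⁻⁴ m = 0.66183 mm
lead: ΔL = 28.6×10⁻⁶ × 1.607 m × 93.6 = 4.3019×10⁻³ m = 4.3019 mm
difference = 4.3019 − 0.66183 = 3.64007 mm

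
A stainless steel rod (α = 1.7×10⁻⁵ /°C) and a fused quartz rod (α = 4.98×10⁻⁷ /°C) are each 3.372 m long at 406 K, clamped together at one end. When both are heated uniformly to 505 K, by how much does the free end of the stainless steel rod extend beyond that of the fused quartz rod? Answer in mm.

ΔT = 99 K
stainless steel: ΔL = 1.7×10⁻⁵ × 3.372 m × 99 = 5.6751×10⁻³ m = 5.6751 mm
fused quartz: ΔL = 4.98×10⁻⁷ × 3.372 m × 99 = 1.6625×10⁻⁴ m = 0.16625 mm
difference = 5.6751 − 0.16625 = 5.50885 mm

5.51 mm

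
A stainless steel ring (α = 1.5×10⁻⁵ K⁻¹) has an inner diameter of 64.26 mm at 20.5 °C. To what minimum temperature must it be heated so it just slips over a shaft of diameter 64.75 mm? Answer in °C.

Required Δd = 64.75 − 64.26 = 0.49 mm
Δd = αd₀ΔT ⇒ ΔT = Δd/(αd₀) = 0.49 / (1.5×10⁻⁵ × 64.26) = 508.35 K
T_min = 20.5 + 508.35 = 528.85 °C

T = 529 °C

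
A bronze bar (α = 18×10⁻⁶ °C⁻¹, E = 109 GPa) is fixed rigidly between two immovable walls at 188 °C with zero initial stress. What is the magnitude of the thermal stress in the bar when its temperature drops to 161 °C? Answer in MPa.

Fully constrained: the free strain ε = αΔT is blocked, so σ = Eε = EαΔT.
|ΔT| = 27 K
σ = 109×10⁹ × 18×10⁻⁶ × 27 = 5.30×10⁷ Pa

σ = 53.0 MPa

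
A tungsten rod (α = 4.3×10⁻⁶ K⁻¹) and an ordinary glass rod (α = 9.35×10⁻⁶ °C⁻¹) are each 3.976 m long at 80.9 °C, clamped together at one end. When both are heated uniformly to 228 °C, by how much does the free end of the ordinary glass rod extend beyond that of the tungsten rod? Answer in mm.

ΔT = 147.1 K
tungsten: ΔL = 4.3×10⁻⁶ × 3.976 m × 147.1 = 2.5149×10⁻³ m = 2.5149 mm
ordinary glass: ΔL = 9.35×10⁻⁶ × 3.976 m × 147.1 = 5.4685×10⁻³ m = 5.4685 mm
difference = 5.4685 − 2.5149 = 2.9536 mm

2.95 mm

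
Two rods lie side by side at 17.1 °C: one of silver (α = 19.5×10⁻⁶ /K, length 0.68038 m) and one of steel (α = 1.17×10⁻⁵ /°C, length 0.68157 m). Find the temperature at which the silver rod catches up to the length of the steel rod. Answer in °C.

T = 241.9 °C

Equal length when α₁L₁ΔT − α₂L₂ΔT = L₂ − L₁ = 1.19×10⁻³ m
α₁L₁ = 1.326741×10⁻⁵, α₂L₂ = 7.974369×10⁻⁶ → Δ(αL) = 5.293041×10⁻⁶ m/K
ΔT = 1.19×10⁻³ / 5.293041×10⁻⁶ = 224.823 K, so T = 17.1 + 224.823 = 241.923 °C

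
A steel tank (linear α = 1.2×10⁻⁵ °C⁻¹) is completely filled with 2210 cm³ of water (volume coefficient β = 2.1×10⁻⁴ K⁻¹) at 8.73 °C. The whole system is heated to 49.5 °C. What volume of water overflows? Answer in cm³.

15.7 cm³

The tank also expands: β_container ≈ 3α = 3.6×10⁻⁵ /K
Net overflow = V₀(β_liq − 3α_cont)ΔT
β − 3α = 2.10×10⁻⁴ − 3.6×10⁻⁵ = 1.74×10⁻⁴ /K; ΔT = 40.77 K
ΔV = 2210 × 1.74×10⁻⁴ × 40.77 = 15.7 cm³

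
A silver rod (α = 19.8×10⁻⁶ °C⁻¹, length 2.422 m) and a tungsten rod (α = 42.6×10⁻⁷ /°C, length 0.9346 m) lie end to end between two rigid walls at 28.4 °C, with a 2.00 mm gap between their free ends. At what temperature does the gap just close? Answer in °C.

Gap closes when ΔL₁ + ΔL₂ = 2.00 mm = 2.00×10⁻³ m
(α₁L₁ + α₂L₂)ΔT = g
α₁L₁ + α₂L₂ = 19.8×10⁻⁶×2.422 + 42.6×10⁻⁷×0.9346 = 5.1936996×10⁻⁵ m/K
ΔT = 2.00×10⁻³ / 5.1936996×10⁻⁵ = 38.508 K
T = 28.4 + 38.508 = 66.908 °C

T = 66.9 °C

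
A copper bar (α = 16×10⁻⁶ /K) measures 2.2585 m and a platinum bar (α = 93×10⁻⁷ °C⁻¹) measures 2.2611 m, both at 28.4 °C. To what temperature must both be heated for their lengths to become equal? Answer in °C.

T = 200.5 °C

L₁(1 + α₁ΔT) = L₂(1 + α₂ΔT) ⇒ ΔT = (L₂ − L₁)/(α₁L₁ − α₂L₂)
L₂ − L₁ = 2.2611 − 2.2585 = 2.60×10⁻³ m
α₁L₁ − α₂L₂ = 16×10⁻⁶×2.2585 − 93×10⁻⁷×2.2611 = 1.510777×10⁻⁵ m/K
ΔT = 2.60×10⁻³ / 1.510777×10⁻⁵ = 172.097 K
T = 28.4 + 172.097 = 200.497 °C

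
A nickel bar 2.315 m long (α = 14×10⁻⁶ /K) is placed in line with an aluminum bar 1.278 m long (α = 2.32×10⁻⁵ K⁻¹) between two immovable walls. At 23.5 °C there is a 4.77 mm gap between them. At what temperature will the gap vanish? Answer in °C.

α₁L₁ = 3.241×10⁻⁵ m/K, α₂L₂ = 2.96496×10⁻⁵ m/K → total 6.20596×10⁻⁵ m/K
ΔT = g/(α₁L₁+α₂L₂) = 4.77×10⁻³ / 6.20596×10⁻⁵ = 76.86 K
T = 23.5 + 76.86 = 100.36 °C

T = 100 °C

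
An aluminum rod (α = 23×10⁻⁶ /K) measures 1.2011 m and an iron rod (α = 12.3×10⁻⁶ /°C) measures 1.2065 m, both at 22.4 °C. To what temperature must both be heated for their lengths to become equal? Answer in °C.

Equal length when α₁L₁ΔT − α₂L₂ΔT = L₂ − L₁ = 5.40×10⁻³ m
α₁L₁ = 2.76253×10⁻⁵, α₂L₂ = 1.483995×10⁻⁵ → Δ(αL) = 1.278535×10⁻⁵ m/K
ΔT = 5.40×10⁻³ / 1.278535×10⁻⁵ = 422.358 K, so T = 22.4 + 422.358 = 444.758 °C

T = 444.8 °C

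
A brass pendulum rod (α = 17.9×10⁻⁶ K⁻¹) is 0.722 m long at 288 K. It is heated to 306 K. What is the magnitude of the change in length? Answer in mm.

ΔL = 0.233 mm

|ΔT| = |306 − 288| = 18 K
ΔL = αL₀ΔT = (17.9×10⁻⁶)(0.722)(18) = 2.33×10⁻⁴ m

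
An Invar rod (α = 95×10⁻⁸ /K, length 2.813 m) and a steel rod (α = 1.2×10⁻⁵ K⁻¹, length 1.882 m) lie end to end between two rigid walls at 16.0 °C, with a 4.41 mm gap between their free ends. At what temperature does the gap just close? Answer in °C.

T = 191 °C

Gap closes when ΔL₁ + ΔL₂ = 4.41 mm = 4.41×10⁻³ m
(α₁L₁ + α₂L₂)ΔT = g
α₁L₁ + α₂L₂ = 95×10⁻⁸×2.813 + 1.2×10⁻⁵×1.882 = 2.525635×10⁻⁵ m/K
ΔT = 4.41×10⁻³ / 2.525635×10⁻⁵ = 174.61 K
T = 16.0 + 174.61 = 190.61 °C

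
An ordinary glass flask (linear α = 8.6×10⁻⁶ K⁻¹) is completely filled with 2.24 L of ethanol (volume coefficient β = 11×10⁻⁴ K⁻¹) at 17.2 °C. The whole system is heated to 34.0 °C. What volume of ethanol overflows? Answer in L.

0.0404 L

The flask also expands: β_container ≈ 3α = 2.58×10⁻⁵ /K
Net overflow = V₀(β_liq − 3α_cont)ΔT
β − 3α = 1.10×10⁻³ − 2.58×10⁻⁵ = 1.0742×10⁻³ /K; ΔT = 16.8 K
ΔV = 2.24 × 1.0742×10⁻³ × 16.8 = 0.0404 L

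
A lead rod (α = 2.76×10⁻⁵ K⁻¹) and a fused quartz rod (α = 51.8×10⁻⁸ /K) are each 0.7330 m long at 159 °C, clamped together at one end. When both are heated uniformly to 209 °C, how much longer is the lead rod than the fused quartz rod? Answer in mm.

ΔT = 50 K
lead: ΔL = 2.76×10⁻⁵ × 0.7330 m × 50 = 1.0115×10⁻³ m = 1.0115 mm
fused quartz: ΔL = 51.8×10⁻⁸ × 0.7330 m × 50 = 1.8985×10⁻⁵ m = 0.018985 mm
difference = 1.0115 − 0.018985 = 0.992515 mm

0.993 mm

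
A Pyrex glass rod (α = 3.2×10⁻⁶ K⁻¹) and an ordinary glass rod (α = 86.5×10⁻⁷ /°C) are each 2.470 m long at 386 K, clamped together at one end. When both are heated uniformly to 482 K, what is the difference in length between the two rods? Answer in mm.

1.29 mm

ΔT = 96 K
Pyrex glass: ΔL = 3.2×10⁻⁶ × 2.470 m × 96 = 7.5878×10⁻⁴ m = 0.75878 mm
ordinary glass: ΔL = 86.5×10⁻⁷ × 2.470 m × 96 = 2.0511×10⁻³ m = 2.0511 mm
difference = 2.0511 − 0.75878 = 1.29232 mm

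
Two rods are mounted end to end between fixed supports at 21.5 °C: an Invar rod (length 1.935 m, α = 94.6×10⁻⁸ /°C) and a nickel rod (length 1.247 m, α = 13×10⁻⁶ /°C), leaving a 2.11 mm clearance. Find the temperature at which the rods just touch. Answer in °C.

T = 138 °C

Gap closes when ΔL₁ + ΔL₂ = 2.11 mm = 2.11×10⁻³ m
(α₁L₁ + α₂L₂)ΔT = g
α₁L₁ + α₂L₂ = 94.6×10⁻⁸×1.935 + 13×10⁻⁶×1.247 = 1.804151×10⁻⁵ m/K
ΔT = 2.11×10⁻³ / 1.804151×10⁻⁵ = 116.95 K
T = 21.5 + 116.95 = 138.45 °C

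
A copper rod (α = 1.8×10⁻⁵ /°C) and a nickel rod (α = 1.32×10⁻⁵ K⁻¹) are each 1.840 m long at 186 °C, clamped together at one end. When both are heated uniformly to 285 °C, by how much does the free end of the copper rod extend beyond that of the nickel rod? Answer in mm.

0.874 mm

ΔT = 99 K
copper: ΔL = 1.8×10⁻⁵ × 1.840 m × 99 = 3.2789×10⁻³ m = 3.2789 mm
nickel: ΔL = 1.32×10⁻⁵ × 1.840 m × 99 = 2.4045×10⁻³ m = 2.4045 mm
difference = 3.2789 − 2.4045 = 0.8744 mm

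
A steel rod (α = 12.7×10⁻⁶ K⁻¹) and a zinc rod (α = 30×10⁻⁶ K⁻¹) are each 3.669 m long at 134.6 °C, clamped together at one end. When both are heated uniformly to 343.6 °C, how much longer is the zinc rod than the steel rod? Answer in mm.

13.3 mm

ΔT = 209.0 K
steel: ΔL = 12.7×10⁻⁶ × 3.669 m × 209.0 = 9.7386×10⁻³ m = 9.7386 mm
zinc: ΔL = 30×10⁻⁶ × 3.669 m × 209.0 = 2.3005×10⁻² m = 23.005 mm
difference = 23.005 − 9.7386 = 13.2664 mm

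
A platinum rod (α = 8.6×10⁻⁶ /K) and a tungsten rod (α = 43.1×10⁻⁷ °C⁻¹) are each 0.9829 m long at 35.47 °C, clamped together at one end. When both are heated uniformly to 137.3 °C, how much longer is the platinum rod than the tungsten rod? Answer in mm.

0.429 mm

ΔT = 101.83 K
platinum: ΔL = 8.6×10⁻⁶ × 0.9829 m × 101.83 = 8.6076×10⁻⁴ m = 0.86076 mm
tungsten: ΔL = 43.1×10⁻⁷ × 0.9829 m × 101.83 = 4.3138×10⁻⁴ m = 0.43138 mm
difference = 0.86076 − 0.43138 = 0.42938 mm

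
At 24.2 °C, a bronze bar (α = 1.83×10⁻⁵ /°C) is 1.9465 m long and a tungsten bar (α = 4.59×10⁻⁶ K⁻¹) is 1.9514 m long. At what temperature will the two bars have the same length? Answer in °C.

Equal length when α₁L₁ΔT − α₂L₂ΔT = L₂ − L₁ = 4.90×10⁻³ m
α₁L₁ = 3.562095×10⁻⁵, α₂L₂ = 8.956926×10⁻⁶ → Δ(αL) = 2.6664024×10⁻⁵ m/K
ΔT = 4.90×10⁻³ / 2.6664024×10⁻⁵ = 183.768 K, so T = 24.2 + 183.768 = 207.968 °C

T = 208.0 °C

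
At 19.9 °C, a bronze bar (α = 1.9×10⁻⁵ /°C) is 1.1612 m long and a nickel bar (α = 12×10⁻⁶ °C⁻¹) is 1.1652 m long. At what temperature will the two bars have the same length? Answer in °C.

T = 514.9 °C

L₁(1 + α₁ΔT) = L₂(1 + α₂ΔT) ⇒ ΔT = (L₂ − L₁)/(α₁L₁ − α₂L₂)
L₂ − L₁ = 1.1652 − 1.1612 = 4.00×10⁻³ m
α₁L₁ − α₂L₂ = 1.9×10⁻⁵×1.1612 − 12×10⁻⁶×1.1652 = 8.0804×10⁻⁶ m/K
ΔT = 4.00×10⁻³ / 8.0804×10⁻⁶ = 495.025 K
T = 19.9 + 495.025 = 514.925 °C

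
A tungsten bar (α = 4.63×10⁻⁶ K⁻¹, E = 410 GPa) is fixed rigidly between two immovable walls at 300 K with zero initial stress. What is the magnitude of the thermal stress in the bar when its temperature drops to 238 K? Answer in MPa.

σ = 118 MPa

Fully constrained: the free strain ε = αΔT is blocked, so σ = Eε = EαΔT.
|ΔT| = 62 K
σ = 410×10⁹ × 4.63×10⁻⁶ × 62 = 1.18×10⁸ Pa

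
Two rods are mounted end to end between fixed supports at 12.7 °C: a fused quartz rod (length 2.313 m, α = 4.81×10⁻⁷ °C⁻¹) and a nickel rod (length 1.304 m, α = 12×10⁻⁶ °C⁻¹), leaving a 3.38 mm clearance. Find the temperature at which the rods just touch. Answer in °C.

α₁L₁ = 1.112553×10⁻⁶ m/K, α₂L₂ = 1.5648×10⁻⁵ m/K → total 1.6760553×10⁻⁵ m/K
ΔT = g/(α₁L₁+α₂L₂) = 3.38×10⁻³ / 1.6760553×10⁻⁵ = 201.66 K
T = 12.7 + 201.66 = 214.36 °C

T = 214 °C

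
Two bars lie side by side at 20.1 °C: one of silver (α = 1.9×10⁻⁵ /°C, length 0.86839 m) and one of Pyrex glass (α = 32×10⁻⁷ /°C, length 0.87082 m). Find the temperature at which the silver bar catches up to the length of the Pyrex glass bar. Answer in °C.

Equal length when α₁L₁ΔT − α₂L₂ΔT = L₂ − L₁ = 2.43×10⁻³ m
α₁L₁ = 1.649941×10⁻⁵, α₂L₂ = 2.786624×10⁻⁶ → Δ(αL) = 1.3712786×10⁻⁵ m/K
ΔT = 2.43×10⁻³ / 1.3712786×10⁻⁵ = 177.207 K, so T = 20.1 + 177.207 = 197.307 °C

T = 197.3 °C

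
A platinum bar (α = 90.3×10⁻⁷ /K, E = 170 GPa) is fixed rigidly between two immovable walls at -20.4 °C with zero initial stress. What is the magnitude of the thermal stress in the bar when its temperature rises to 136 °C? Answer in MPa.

σ = 240 MPa

Fully constrained: the free strain ε = αΔT is blocked, so σ = Eε = EαΔT.
|ΔT| = 156.4 K
σ = 170×10⁹ × 90.3×10⁻⁷ × 156.4 = 2.40×10⁸ Pa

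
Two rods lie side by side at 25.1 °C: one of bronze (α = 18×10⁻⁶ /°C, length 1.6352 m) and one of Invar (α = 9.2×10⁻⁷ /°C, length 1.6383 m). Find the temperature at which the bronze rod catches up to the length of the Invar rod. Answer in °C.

T = 136.1 °C

Equal length when α₁L₁ΔT − α₂L₂ΔT = L₂ − L₁ = 3.10×10⁻³ m
α₁L₁ = 2.94336×10⁻⁵, α₂L₂ = 1.507236×10⁻⁶ → Δ(αL) = 2.7926364×10⁻⁵ m/K
ΔT = 3.10×10⁻³ / 2.7926364×10⁻⁵ = 111.006 K, so T = 25.1 + 111.006 = 136.106 °C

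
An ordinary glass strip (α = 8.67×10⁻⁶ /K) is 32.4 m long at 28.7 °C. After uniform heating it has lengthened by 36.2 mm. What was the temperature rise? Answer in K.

ΔT = 129 K

ΔL = αL₀ΔT ⇒ ΔT = ΔL / (αL₀)
ΔT = 36.2×10⁻³ m / (8.67×10⁻⁶ × 32.4 m) = 128.87 K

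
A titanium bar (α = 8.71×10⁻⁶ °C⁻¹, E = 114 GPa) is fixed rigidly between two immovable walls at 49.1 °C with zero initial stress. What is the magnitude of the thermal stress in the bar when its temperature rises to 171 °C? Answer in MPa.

Fully constrained: the free strain ε = αΔT is blocked, so σ = Eε = EαΔT.
|ΔT| = 121.9 K
σ = 114×10⁹ × 8.71×10⁻⁶ × 121.9 = 1.21×10⁸ Pa

σ = 121 MPa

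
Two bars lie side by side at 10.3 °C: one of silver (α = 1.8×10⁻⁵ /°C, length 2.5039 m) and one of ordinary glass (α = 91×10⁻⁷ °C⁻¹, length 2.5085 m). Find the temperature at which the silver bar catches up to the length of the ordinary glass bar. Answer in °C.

T = 217.1 °C

L₁(1 + α₁ΔT) = L₂(1 + α₂ΔT) ⇒ ΔT = (L₂ − L₁)/(α₁L₁ − α₂L₂)
L₂ − L₁ = 2.5085 − 2.5039 = 4.60×10⁻³ m
α₁L₁ − α₂L₂ = 1.8×10⁻⁵×2.5039 − 91×10⁻⁷×2.5085 = 2.224285×10⁻⁵ m/K
ΔT = 4.60×10⁻³ / 2.224285×10⁻⁵ = 206.808 K
T = 10.3 + 206.808 = 217.108 °C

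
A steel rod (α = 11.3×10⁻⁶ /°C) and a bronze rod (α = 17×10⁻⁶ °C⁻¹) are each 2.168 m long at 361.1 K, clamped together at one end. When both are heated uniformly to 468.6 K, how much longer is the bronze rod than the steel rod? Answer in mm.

1.33 mm

ΔT = 107.5 K
steel: ΔL = 11.3×10⁻⁶ × 2.168 m × 107.5 = 2.6336×10⁻³ m = 2.6336 mm
bronze: ΔL = 17×10⁻⁶ × 2.168 m × 107.5 = 3.9620×10⁻³ m = 3.9620 mm
difference = 3.9620 − 2.6336 = 1.3284 mm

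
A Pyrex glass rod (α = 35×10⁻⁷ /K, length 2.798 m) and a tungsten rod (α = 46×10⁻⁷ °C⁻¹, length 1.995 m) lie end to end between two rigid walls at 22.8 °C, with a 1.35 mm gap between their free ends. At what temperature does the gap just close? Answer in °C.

α₁L₁ = 9.793×10⁻⁶ m/K, α₂L₂ = 9.177×10⁻⁶ m/K → total 1.897×10⁻⁵ m/K
ΔT = g/(α₁L₁+α₂L₂) = 1.35×10⁻³ / 1.897×10⁻⁵ = 71.165 K
T = 22.8 + 71.165 = 93.965 °C

T = 94.0 °C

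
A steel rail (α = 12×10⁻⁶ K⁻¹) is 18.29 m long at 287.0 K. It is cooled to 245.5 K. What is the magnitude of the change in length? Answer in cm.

ΔL = 0.911 cm

|ΔT| = |245.5 − 287.0| = 41.5 K
ΔL = αL₀ΔT = (12×10⁻⁶)(18.29)(41.5) = 9.11×10⁻³ m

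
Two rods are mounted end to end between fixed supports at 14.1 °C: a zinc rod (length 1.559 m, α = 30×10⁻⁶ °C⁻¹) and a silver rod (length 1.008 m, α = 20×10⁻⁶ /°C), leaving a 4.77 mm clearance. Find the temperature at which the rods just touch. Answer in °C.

T = 85.4 °C

Gap closes when ΔL₁ + ΔL₂ = 4.77 mm = 4.77×10⁻³ m
(α₁L₁ + α₂L₂)ΔT = g
α₁L₁ + α₂L₂ = 30×10⁻⁶×1.559 + 20×10⁻⁶×1.008 = 6.693×10⁻⁵ m/K
ΔT = 4.77×10⁻³ / 6.693×10⁻⁵ = 71.268 K
T = 14.1 + 71.268 = 85.368 °C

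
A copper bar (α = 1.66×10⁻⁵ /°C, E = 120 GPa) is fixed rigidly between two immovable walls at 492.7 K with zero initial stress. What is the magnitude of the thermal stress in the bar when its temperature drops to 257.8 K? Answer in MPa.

σ = 468 MPa

Fully constrained: the free strain ε = αΔT is blocked, so σ = Eε = EαΔT.
|ΔT| = 234.9 K
σ = 120×10⁹ × 1.66×10⁻⁵ × 234.9 = 4.68×10⁸ Pa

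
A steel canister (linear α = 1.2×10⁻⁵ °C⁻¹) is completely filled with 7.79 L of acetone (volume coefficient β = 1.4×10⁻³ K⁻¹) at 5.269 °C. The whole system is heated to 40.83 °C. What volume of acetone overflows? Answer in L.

The canister also expands: β_container ≈ 3α = 3.6×10⁻⁵ /K
Net overflow = V₀(β_liq − 3α_cont)ΔT
β − 3α = 1.40×10⁻³ − 3.6×10⁻⁵ = 1.364×10⁻³ /K; ΔT = 35.561 K
ΔV = 7.79 × 1.364×10⁻³ × 35.561 = 0.378 L

0.378 L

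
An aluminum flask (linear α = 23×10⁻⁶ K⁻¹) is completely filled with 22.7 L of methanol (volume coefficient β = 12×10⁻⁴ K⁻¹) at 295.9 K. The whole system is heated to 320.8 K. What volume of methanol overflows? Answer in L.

The flask also expands: β_container ≈ 3α = 6.9×10⁻⁵ /K
Net overflow = V₀(β_liq − 3α_cont)ΔT
β − 3α = 1.20×10⁻³ − 6.9×10⁻⁵ = 1.131×10⁻³ /K; ΔT = 24.9 K
ΔV = 22.7 × 1.131×10⁻³ × 24.9 = 0.639 L

0.639 L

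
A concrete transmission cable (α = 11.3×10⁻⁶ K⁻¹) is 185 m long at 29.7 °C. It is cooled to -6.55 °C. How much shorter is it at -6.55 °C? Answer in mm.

|ΔT| = |-6.55 − 29.7| = 36.25 K
ΔL = αL₀ΔT = (11.3×10⁻⁶)(185)(36.25) = 7.58×10⁻² m

ΔL = 75.8 mm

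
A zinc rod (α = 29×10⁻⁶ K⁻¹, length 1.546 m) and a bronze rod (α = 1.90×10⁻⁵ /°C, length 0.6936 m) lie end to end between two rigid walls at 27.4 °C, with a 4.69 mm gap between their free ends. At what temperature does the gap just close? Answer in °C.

α₁L₁ = 4.4834×10⁻⁵ m/K, α₂L₂ = 1.31784×10⁻⁵ m/K → total 5.80124×10⁻⁵ m/K
ΔT = g/(α₁L₁+α₂L₂) = 4.69×10⁻³ / 5.80124×10⁻⁵ = 80.84 K
T = 27.4 + 80.84 = 108.24 °C

T = 108 °C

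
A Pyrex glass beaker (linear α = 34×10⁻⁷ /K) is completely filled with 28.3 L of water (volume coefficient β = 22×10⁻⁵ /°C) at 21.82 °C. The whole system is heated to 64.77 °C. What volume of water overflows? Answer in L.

The beaker also expands: β_container ≈ 3α = 1.02×10⁻⁵ /K
Net overflow = V₀(β_liq − 3α_cont)ΔT
β − 3α = 2.20×10⁻⁴ − 1.02×10⁻⁵ = 2.098×10⁻⁴ /K; ΔT = 42.95 K
ΔV = 28.3 × 2.098×10⁻⁴ × 42.95 = 0.255 L

0.255 L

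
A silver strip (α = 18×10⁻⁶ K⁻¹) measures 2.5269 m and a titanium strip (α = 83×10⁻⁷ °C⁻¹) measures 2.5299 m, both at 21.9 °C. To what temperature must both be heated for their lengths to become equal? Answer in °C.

Equal length when α₁L₁ΔT − α₂L₂ΔT = L₂ − L₁ = 3.00×10⁻³ m
α₁L₁ = 4.54842×10⁻⁵, α₂L₂ = 2.099817×10⁻⁵ → Δ(αL) = 2.448603×10⁻⁵ m/K
ΔT = 3.00×10⁻³ / 2.448603×10⁻⁵ = 122.519 K, so T = 21.9 + 122.519 = 144.419 °C

T = 144.4 °C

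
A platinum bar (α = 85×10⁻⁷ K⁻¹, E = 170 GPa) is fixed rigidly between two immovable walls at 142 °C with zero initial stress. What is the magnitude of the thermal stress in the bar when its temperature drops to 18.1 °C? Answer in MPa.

σ = 179 MPa

Fully constrained: the free strain ε = αΔT is blocked, so σ = Eε = EαΔT.
|ΔT| = 123.9 K
σ = 170×10⁹ × 85×10⁻⁷ × 123.9 = 1.79×10⁸ Pa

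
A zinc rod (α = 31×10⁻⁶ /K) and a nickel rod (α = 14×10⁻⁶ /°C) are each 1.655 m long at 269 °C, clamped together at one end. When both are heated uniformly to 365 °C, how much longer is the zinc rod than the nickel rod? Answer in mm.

2.70 mm

ΔT = 96 K
zinc: ΔL = 31×10⁻⁶ × 1.655 m × 96 = 4.9253×10⁻³ m = 4.9253 mm
nickel: ΔL = 14×10⁻⁶ × 1.655 m × 96 = 2.2243×10⁻³ m = 2.2243 mm
difference = 4.9253 − 2.2243 = 2.7010 mm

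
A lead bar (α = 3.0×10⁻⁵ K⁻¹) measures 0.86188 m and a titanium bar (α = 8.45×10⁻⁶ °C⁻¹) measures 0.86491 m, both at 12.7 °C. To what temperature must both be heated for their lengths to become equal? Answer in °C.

T = 176.1 °C

L₁(1 + α₁ΔT) = L₂(1 + α₂ΔT) ⇒ ΔT = (L₂ − L₁)/(α₁L₁ − α₂L₂)
L₂ − L₁ = 0.86491 − 0.86188 = 3.03×10⁻³ m
α₁L₁ − α₂L₂ = 3.0×10⁻⁵×0.86188 − 8.45×10⁻⁶×0.86491 = 1.85479105×10⁻⁵ m/K
ΔT = 3.03×10⁻³ / 1.85479105×10⁻⁵ = 163.361 K
T = 12.7 + 163.361 = 176.061 °C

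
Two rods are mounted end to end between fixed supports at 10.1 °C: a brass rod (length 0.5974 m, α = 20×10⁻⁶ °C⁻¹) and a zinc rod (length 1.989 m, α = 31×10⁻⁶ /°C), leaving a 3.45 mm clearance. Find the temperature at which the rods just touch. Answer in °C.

T = 57.0 °C

α₁L₁ = 1.1948×10⁻⁵ m/K, α₂L₂ = 6.1659×10⁻⁵ m/K → total 7.3607×10⁻⁵ m/K
ΔT = g/(α₁L₁+α₂L₂) = 3.45×10⁻³ / 7.3607×10⁻⁵ = 46.871 K
T = 10.1 + 46.871 = 56.971 °C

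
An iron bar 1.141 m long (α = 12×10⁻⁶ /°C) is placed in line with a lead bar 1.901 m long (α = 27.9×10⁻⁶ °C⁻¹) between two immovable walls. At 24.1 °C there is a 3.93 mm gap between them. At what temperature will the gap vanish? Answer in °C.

Gap closes when ΔL₁ + ΔL₂ = 3.93 mm = 3.93×10⁻³ m
(α₁L₁ + α₂L₂)ΔT = g
α₁L₁ + α₂L₂ = 12×10⁻⁶×1.141 + 27.9×10⁻⁶×1.901 = 6.67299×10⁻⁵ m/K
ΔT = 3.93×10⁻³ / 6.67299×10⁻⁵ = 58.894 K
T = 24.1 + 58.894 = 82.994 °C

T = 83.0 °C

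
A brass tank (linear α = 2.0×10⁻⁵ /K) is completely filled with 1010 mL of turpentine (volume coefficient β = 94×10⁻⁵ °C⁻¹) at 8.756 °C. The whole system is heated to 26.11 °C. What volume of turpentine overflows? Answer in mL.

The tank also expands: β_container ≈ 3α = 6.0×10⁻⁵ /K
Net overflow = V₀(β_liq − 3α_cont)ΔT
β − 3α = 9.40×10⁻⁴ − 6.0×10⁻⁵ = 8.80×10⁻⁴ /K; ΔT = 17.354 K
ΔV = 1010 × 8.80×10⁻⁴ × 17.354 = 15.4 mL

15.4 mL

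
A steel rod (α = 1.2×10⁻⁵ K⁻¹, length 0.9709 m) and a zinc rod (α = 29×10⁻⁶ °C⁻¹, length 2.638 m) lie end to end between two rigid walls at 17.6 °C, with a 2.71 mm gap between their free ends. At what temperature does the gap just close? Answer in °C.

Gap closes when ΔL₁ + ΔL₂ = 2.71 mm = 2.71×10⁻³ m
(α₁L₁ + α₂L₂)ΔT = g
α₁L₁ + α₂L₂ = 1.2×10⁻⁵×0.9709 + 29×10⁻⁶×2.638 = 8.81528×10⁻⁵ m/K
ΔT = 2.71×10⁻³ / 8.81528×10⁻⁵ = 30.742 K
T = 17.6 + 30.742 = 48.342 °C

T = 48.3 °C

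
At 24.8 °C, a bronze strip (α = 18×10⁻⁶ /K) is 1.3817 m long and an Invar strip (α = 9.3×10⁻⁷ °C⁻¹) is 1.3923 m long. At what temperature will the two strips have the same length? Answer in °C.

T = 474.4 °C

L₁(1 + α₁ΔT) = L₂(1 + α₂ΔT) ⇒ ΔT = (L₂ − L₁)/(α₁L₁ − α₂L₂)
L₂ − L₁ = 1.3923 − 1.3817 = 1.06×10⁻² m
α₁L₁ − α₂L₂ = 18×10⁻⁶×1.3817 − 9.3×10⁻⁷×1.3923 = 2.3575761×10⁻⁵ m/K
ΔT = 1.06×10⁻² / 2.3575761×10⁻⁵ = 449.614 K
T = 24.8 + 449.614 = 474.414 °C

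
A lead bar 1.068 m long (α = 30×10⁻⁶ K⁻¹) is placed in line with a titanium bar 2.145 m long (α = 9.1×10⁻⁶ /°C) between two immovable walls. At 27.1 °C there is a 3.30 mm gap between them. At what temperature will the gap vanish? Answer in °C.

T = 91.1 °C

α₁L₁ = 3.204×10⁻⁵ m/K, α₂L₂ = 1.95195×10⁻⁵ m/K → total 5.15595×10⁻⁵ m/K
ΔT = g/(α₁L₁+α₂L₂) = 3.30×10⁻³ / 5.15595×10⁻⁵ = 64.004 K
T = 27.1 + 64.004 = 91.104 °C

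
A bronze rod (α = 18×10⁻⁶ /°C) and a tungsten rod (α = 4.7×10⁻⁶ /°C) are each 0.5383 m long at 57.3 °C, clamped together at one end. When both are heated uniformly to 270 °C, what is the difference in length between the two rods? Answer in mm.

ΔT = 212.7 K
bronze: ΔL = 18×10⁻⁶ × 0.5383 m × 212.7 = 2.0609×10⁻³ m = 2.0609 mm
tungsten: ΔL = 4.7×10⁻⁶ × 0.5383 m × 212.7 = 5.3813×10⁻⁴ m = 0.53813 mm
difference = 2.0609 − 0.53813 = 1.52277 mm

1.52 mm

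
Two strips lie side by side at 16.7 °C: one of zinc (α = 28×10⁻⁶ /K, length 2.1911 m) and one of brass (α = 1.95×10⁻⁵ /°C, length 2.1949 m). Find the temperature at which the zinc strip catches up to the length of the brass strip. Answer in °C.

T = 221.5 °C

L₁(1 + α₁ΔT) = L₂(1 + α₂ΔT) ⇒ ΔT = (L₂ − L₁)/(α₁L₁ − α₂L₂)
L₂ − L₁ = 2.1949 − 2.1911 = 3.80×10⁻³ m
α₁L₁ − α₂L₂ = 28×10⁻⁶×2.1911 − 1.95×10⁻⁵×2.1949 = 1.855025×10⁻⁵ m/K
ΔT = 3.80×10⁻³ / 1.855025×10⁻⁵ = 204.849 K
T = 16.7 + 204.849 = 221.549 °C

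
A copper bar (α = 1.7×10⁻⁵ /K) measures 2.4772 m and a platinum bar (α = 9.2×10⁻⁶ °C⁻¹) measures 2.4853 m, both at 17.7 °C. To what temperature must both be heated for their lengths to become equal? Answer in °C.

Equal length when α₁L₁ΔT − α₂L₂ΔT = L₂ − L₁ = 8.10×10⁻³ m
α₁L₁ = 4.21124×10⁻⁵, α₂L₂ = 2.286476×10⁻⁵ → Δ(αL) = 1.924764×10⁻⁵ m/K
ΔT = 8.10×10⁻³ / 1.924764×10⁻⁵ = 420.831 K, so T = 17.7 + 420.831 = 438.531 °C

T = 438.5 °C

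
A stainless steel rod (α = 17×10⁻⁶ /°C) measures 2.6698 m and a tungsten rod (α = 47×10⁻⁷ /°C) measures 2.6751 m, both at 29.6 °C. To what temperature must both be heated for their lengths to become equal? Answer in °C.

L₁(1 + α₁ΔT) = L₂(1 + α₂ΔT) ⇒ ΔT = (L₂ − L₁)/(α₁L₁ − α₂L₂)
L₂ − L₁ = 2.6751 − 2.6698 = 5.30×10⁻³ m
α₁L₁ − α₂L₂ = 17×10⁻⁶×2.6698 − 47×10⁻⁷×2.6751 = 3.281363×10⁻⁵ m/K
ΔT = 5.30×10⁻³ / 3.281363×10⁻⁵ = 161.518 K
T = 29.6 + 161.518 = 191.118 °C

T = 191.1 °C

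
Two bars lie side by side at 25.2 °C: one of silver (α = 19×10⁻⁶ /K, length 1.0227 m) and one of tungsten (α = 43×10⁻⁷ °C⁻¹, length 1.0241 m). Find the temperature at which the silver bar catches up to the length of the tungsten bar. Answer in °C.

L₁(1 + α₁ΔT) = L₂(1 + α₂ΔT) ⇒ ΔT = (L₂ − L₁)/(α₁L₁ − α₂L₂)
L₂ − L₁ = 1.0241 − 1.0227 = 1.40×10⁻³ m
α₁L₁ − α₂L₂ = 19×10⁻⁶×1.0227 − 43×10⁻⁷×1.0241 = 1.502767×10⁻⁵ m/K
ΔT = 1.40×10⁻³ / 1.502767×10⁻⁵ = 93.161 K
T = 25.2 + 93.161 = 118.361 °C

T = 118.4 °C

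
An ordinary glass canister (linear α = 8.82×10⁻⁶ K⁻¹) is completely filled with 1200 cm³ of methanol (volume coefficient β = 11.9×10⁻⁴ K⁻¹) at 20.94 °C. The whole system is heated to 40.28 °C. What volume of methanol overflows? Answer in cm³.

27.0 cm³

The canister also expands: β_container ≈ 3α = 2.646×10⁻⁵ /K
Net overflow = V₀(β_liq − 3α_cont)ΔT
β − 3α = 1.19×10⁻³ − 2.646×10⁻⁵ = 1.16354×10⁻³ /K; ΔT = 19.34 K
ΔV = 1200 × 1.16354×10⁻³ × 19.34 = 27.0 cm³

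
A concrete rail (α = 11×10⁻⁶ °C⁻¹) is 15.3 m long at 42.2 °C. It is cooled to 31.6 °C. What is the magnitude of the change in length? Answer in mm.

ΔL = 1.78 mm

|ΔT| = |31.6 − 42.2| = 10.6 K
ΔL = αL₀ΔT = (11×10⁻⁶)(15.3)(10.6) = 1.78×10⁻³ m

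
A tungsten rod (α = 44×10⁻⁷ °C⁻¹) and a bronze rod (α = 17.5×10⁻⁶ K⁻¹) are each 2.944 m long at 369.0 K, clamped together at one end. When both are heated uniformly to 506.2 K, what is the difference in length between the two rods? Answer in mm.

ΔT = 137.2 K
tungsten: ΔL = 44×10⁻⁷ × 2.944 m × 137.2 = 1.7772×10⁻³ m = 1.7772 mm
bronze: ΔL = 17.5×10⁻⁶ × 2.944 m × 137.2 = 7.0685×10⁻³ m = 7.0685 mm
difference = 7.0685 − 1.7772 = 5.2913 mm

5.29 mm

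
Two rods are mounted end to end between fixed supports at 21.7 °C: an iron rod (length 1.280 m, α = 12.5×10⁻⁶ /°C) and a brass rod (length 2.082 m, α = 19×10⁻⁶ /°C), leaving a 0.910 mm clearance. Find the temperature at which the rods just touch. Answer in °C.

T = 38.1 °C

α₁L₁ = 1.600×10⁻⁵ m/K, α₂L₂ = 3.9558×10⁻⁵ m/K → total 5.5558×10⁻⁵ m/K
ΔT = g/(α₁L₁+α₂L₂) = 9.10×10⁻⁴ / 5.5558×10⁻⁵ = 16.379 K
T = 21.7 + 16.379 = 38.079 °C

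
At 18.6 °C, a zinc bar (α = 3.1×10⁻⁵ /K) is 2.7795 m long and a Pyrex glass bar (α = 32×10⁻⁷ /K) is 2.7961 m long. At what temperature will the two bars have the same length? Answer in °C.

T = 233.6 °C

L₁(1 + α₁ΔT) = L₂(1 + α₂ΔT) ⇒ ΔT = (L₂ − L₁)/(α₁L₁ − α₂L₂)
L₂ − L₁ = 2.7961 − 2.7795 = 1.66×10⁻² m
α₁L₁ − α₂L₂ = 3.1×10⁻⁵×2.7795 − 32×10⁻⁷×2.7961 = 7.721698×10⁻⁵ m/K
ΔT = 1.66×10⁻² / 7.721698×10⁻⁵ = 214.979 K
T = 18.6 + 214.979 = 233.579 °C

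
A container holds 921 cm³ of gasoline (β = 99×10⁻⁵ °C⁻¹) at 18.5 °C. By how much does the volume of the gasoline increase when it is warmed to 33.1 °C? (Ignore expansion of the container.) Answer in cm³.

ΔV = 13.3 cm³

|ΔT| = |33.1 − 18.5| = 14.6 K
ΔV = βV₀ΔT = (99×10⁻⁵)(921)(14.6) = 13.3 cm³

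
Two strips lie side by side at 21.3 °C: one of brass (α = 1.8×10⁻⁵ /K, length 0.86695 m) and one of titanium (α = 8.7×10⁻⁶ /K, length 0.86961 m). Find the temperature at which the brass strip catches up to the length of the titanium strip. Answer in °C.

T = 352.2 °C

L₁(1 + α₁ΔT) = L₂(1 + α₂ΔT) ⇒ ΔT = (L₂ − L₁)/(α₁L₁ − α₂L₂)
L₂ − L₁ = 0.86961 − 0.86695 = 2.66×10⁻³ m
α₁L₁ − α₂L₂ = 1.8×10⁻⁵×0.86695 − 8.7×10⁻⁶×0.86961 = 8.039493×10⁻⁶ m/K
ΔT = 2.66×10⁻³ / 8.039493×10⁻⁶ = 330.867 K
T = 21.3 + 330.867 = 352.167 °C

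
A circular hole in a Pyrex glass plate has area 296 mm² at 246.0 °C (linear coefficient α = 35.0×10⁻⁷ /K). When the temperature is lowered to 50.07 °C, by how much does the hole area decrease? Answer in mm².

Area coefficient ≈ 2α; |ΔT| = 195.93 K
ΔA = 2αA₀ΔT = 2(35.0×10⁻⁷)(296)(195.93) = 0.406 mm²

ΔA = 0.406 mm²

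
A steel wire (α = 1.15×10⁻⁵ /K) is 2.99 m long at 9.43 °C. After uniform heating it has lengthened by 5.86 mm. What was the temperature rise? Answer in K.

ΔT = 170 K

ΔL = αL₀ΔT ⇒ ΔT = ΔL / (αL₀)
ΔT = 5.86×10⁻³ m / (1.15×10⁻⁵ × 2.99 m) = 170.42 K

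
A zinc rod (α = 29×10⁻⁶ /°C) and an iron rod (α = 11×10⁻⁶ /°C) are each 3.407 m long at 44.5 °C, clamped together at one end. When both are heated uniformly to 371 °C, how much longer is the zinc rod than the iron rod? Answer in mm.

20.0 mm

ΔT = 326.5 K
zinc: ΔL = 29×10⁻⁶ × 3.407 m × 326.5 = 3.2259×10⁻² m = 32.259 mm
iron: ΔL = 11×10⁻⁶ × 3.407 m × 326.5 = 1.2236×10⁻² m = 12.236 mm
difference = 32.259 − 12.236 = 20.023 mm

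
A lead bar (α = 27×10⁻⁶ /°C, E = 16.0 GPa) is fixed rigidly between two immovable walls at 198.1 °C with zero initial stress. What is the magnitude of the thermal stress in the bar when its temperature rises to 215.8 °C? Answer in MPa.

σ = 7.65 MPa

Fully constrained: the free strain ε = αΔT is blocked, so σ = Eε = EαΔT.
|ΔT| = 17.7 K
σ = 16.0×10⁹ × 27×10⁻⁶ × 17.7 = 7.65×10⁶ Pa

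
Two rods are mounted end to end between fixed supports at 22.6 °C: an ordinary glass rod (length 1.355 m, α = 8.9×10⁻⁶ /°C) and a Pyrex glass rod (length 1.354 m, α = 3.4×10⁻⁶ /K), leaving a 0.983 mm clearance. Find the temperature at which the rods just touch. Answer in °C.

T = 81.6 °C

Gap closes when ΔL₁ + ΔL₂ = 0.983 mm = 9.83×10⁻⁴ m
(α₁L₁ + α₂L₂)ΔT = g
α₁L₁ + α₂L₂ = 8.9×10⁻⁶×1.355 + 3.4×10⁻⁶×1.354 = 1.66631×10⁻⁵ m/K
ΔT = 9.83×10⁻⁴ / 1.66631×10⁻⁵ = 58.993 K
T = 22.6 + 58.993 = 81.593 °C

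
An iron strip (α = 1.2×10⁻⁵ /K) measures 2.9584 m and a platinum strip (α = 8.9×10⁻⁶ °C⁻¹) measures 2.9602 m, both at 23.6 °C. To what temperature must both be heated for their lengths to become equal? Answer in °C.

T = 220.2 °C

L₁(1 + α₁ΔT) = L₂(1 + α₂ΔT) ⇒ ΔT = (L₂ − L₁)/(α₁L₁ − α₂L₂)
L₂ − L₁ = 2.9602 − 2.9584 = 1.80×10⁻³ m
α₁L₁ − α₂L₂ = 1.2×10⁻⁵×2.9584 − 8.9×10⁻⁶×2.9602 = 9.15502×10⁻⁶ m/K
ΔT = 1.80×10⁻³ / 9.15502×10⁻⁶ = 196.613 K
T = 23.6 + 196.613 = 220.213 °C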